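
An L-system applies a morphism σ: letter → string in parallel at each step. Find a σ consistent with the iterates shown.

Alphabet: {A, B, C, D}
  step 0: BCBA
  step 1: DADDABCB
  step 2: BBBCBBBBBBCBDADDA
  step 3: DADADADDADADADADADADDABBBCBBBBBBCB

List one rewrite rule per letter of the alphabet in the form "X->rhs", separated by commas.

  step 2 ⇒ step 3: BBBCBBBBBBCBDADDA ⇒ DA·DA·DA·D·DA·DA·DA·DA·DA·DA·D·DA·BB·BCB·BB·BB·BCB
    A ↦ BCB
    B ↦ DA
    C ↦ D
    D ↦ BB

A->BCB, B->DA, C->D, D->BB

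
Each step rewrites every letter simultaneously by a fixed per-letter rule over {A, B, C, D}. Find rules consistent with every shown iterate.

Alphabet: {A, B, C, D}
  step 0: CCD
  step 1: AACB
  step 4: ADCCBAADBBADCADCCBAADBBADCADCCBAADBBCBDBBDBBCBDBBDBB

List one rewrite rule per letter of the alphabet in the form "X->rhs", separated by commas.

  step 0 ⇒ step 1: CCD ⇒ A·A·CB
    C ↦ A
    D ↦ CB
    A ↦ ADC  (constrained at step 1)
    B ↦ DBB  (constrained at step 1)

A->ADC, B->DBB, C->A, D->CB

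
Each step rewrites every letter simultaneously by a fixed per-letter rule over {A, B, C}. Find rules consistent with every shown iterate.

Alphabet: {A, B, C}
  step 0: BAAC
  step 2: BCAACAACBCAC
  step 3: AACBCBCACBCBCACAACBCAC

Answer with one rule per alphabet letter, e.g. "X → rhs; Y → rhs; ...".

  step 2 ⇒ step 3: BCAACAACBCAC ⇒ A·AC·BC·BC·AC·BC·BC·AC·A·AC·BC·AC
    A ↦ BC
    B ↦ A
    C ↦ AC

A->BC, B->A, C->AC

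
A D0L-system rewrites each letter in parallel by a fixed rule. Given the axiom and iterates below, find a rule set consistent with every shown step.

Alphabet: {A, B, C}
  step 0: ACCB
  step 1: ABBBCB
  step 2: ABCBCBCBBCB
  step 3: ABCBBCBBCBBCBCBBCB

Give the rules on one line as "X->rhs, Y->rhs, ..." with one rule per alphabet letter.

  step 2 ⇒ step 3: ABCBCBCBBCB ⇒ AB·CB·B·CB·B·CB·B·CB·CB·B·CB
    A ↦ AB
    B ↦ CB
    C ↦ B

A->AB, B->CB, C->B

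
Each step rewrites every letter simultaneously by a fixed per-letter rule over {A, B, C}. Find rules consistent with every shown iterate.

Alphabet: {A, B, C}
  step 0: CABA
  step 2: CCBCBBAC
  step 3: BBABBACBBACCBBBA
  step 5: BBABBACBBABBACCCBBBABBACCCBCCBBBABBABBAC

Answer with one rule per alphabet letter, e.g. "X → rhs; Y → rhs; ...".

A->B, B->C, C->BBA

  step 2 ⇒ step 3: CCBCBBAC ⇒ BBA·BBA·C·BBA·C·C·B·BBA
    A ↦ B
    B ↦ C
    C ↦ BBA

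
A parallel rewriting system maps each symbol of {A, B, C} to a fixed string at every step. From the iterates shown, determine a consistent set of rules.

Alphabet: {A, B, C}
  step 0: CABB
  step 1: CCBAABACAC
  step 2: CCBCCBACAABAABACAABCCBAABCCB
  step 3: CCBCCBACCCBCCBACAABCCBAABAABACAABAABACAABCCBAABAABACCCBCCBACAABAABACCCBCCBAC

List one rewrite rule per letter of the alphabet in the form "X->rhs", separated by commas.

A->AAB, B->AC, C->CCB

  step 2 ⇒ step 3: CCBCCBACAABAABACAABCCBAABCCB ⇒ CCB·CCB·AC·CCB·CCB·AC·AAB·CCB·AAB·AAB·AC·AAB·AAB·AC·AAB·CCB·AAB·AAB·AC·CCB·CCB·AC·AAB·AAB·AC·CCB·CCB·AC
    A ↦ AAB
    B ↦ AC
    C ↦ CCB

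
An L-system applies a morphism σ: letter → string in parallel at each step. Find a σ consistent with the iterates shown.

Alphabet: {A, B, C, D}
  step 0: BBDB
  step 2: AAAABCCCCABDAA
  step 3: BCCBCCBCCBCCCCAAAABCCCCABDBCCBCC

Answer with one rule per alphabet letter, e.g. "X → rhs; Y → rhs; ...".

A->BCC, B->CC, C->A, D->ABD

  step 2 ⇒ step 3: AAAABCCCCABDAA ⇒ BCC·BCC·BCC·BCC·CC·A·A·A·A·BCC·CC·ABD·BCC·BCC
    A ↦ BCC
    B ↦ CC
    C ↦ A
    D ↦ ABD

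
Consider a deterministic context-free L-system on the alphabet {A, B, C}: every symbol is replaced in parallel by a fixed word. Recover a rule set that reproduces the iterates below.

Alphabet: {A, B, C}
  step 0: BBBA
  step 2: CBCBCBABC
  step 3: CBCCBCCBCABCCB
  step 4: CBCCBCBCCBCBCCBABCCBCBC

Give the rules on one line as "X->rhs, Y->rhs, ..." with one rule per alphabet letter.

  step 3 ⇒ step 4: CBCCBCCBCABCCB ⇒ CB·C·CB·CB·C·CB·CB·C·CB·AB·C·CB·CB·C
    A ↦ AB
    B ↦ C
    C ↦ CB

A->AB, B->C, C->CB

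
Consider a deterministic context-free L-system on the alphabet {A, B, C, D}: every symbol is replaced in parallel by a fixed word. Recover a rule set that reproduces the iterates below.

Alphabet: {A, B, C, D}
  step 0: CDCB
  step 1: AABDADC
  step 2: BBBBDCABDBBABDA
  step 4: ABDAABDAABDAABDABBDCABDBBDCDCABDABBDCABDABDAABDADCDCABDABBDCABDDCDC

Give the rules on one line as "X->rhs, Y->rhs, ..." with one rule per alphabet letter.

A->BB, B->DC, C->A, D->ABD

  step 1 ⇒ step 2: AABDADC ⇒ BB·BB·DC·ABD·BB·ABD·A
    A ↦ BB
    B ↦ DC
    C ↦ A
    D ↦ ABD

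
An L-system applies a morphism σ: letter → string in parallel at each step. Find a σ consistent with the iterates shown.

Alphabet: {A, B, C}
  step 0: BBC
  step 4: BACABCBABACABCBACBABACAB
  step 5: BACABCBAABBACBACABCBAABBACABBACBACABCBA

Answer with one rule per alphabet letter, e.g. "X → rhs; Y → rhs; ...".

  step 4 ⇒ step 5: BACABCBABACABCBACBABACAB ⇒ BA·C·AB·C·BA·AB·BA·C·BA·C·AB·C·BA·AB·BA·C·AB·BA·C·BA·C·AB·C·BA
    A ↦ C
    B ↦ BA
    C ↦ AB

A->C, B->BA, C->AB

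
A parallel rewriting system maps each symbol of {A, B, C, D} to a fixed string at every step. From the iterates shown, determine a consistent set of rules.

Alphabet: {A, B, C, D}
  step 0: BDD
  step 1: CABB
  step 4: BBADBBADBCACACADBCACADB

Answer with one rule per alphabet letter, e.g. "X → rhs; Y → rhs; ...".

  step 0 ⇒ step 1: BDD ⇒ CA·B·B
    B ↦ CA
    D ↦ B
    A ↦ D  (constrained at step 1)
    C ↦ BBA  (constrained at step 1)

A->D, B->CA, C->BBA, D->B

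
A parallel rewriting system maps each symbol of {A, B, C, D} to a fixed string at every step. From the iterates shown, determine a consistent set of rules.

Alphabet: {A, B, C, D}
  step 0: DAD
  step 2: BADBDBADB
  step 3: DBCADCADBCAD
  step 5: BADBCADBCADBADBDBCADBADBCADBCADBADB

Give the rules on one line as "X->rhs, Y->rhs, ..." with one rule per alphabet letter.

  step 2 ⇒ step 3: BADBDBADB ⇒ D·B·CA·D·CA·D·B·CA·D
    A ↦ B
    B ↦ D
    D ↦ CA
    C ↦ BAD  (constrained at step 3)

A->B, B->D, C->BAD, D->CA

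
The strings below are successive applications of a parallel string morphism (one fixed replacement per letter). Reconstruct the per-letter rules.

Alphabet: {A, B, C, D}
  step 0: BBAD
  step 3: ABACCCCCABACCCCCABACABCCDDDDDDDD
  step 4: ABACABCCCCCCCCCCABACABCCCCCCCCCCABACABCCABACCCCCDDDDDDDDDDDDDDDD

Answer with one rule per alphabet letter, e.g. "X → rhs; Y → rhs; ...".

A->AB, B->AC, C->CC, D->DD

  step 3 ⇒ step 4: ABACCCCCABACCCCCABACABCCDDDDDDDD ⇒ AB·AC·AB·CC·CC·CC·CC·CC·AB·AC·AB·CC·CC·CC·CC·CC·AB·AC·AB·CC·AB·AC·CC·CC·DD·DD·DD·DD·DD·DD·DD·DD
    A ↦ AB
    B ↦ AC
    C ↦ CC
    D ↦ DD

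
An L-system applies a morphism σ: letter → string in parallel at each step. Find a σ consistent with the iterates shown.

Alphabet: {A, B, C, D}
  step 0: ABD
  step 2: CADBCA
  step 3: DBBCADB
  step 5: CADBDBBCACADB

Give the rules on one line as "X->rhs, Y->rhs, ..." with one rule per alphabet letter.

A->B, B->CA, C->D, D->B

  step 2 ⇒ step 3: CADBCA ⇒ D·B·B·CA·D·B
    A ↦ B
    B ↦ CA
    C ↦ D
    D ↦ B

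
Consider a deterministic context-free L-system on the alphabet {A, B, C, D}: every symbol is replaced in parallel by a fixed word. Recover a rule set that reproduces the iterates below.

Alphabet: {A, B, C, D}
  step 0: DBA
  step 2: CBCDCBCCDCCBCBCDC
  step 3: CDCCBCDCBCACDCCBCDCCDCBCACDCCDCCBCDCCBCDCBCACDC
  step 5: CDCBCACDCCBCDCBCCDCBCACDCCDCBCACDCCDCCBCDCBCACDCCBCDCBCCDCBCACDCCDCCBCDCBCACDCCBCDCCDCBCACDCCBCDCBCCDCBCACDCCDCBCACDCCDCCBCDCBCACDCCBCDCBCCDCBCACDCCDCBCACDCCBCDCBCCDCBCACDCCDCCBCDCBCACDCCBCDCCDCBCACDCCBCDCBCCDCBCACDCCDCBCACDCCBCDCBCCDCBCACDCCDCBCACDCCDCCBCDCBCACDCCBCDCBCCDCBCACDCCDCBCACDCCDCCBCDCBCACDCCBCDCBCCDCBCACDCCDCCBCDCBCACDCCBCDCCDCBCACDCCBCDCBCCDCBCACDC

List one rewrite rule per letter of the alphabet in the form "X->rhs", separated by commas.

A->BC, B->CB, C->CDC, D->BCA

  step 2 ⇒ step 3: CBCDCBCCDCCBCBCDC ⇒ CDC·CB·CDC·BCA·CDC·CB·CDC·CDC·BCA·CDC·CDC·CB·CDC·CB·CDC·BCA·CDC
    B ↦ CB
    C ↦ CDC
    D ↦ BCA
    A ↦ BC  (constrained at step 0)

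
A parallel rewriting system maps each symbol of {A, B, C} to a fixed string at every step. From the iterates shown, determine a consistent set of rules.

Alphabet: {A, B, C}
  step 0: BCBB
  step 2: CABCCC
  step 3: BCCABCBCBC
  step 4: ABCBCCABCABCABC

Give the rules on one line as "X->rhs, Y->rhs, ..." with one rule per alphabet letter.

A->C, B->A, C->BC

  step 3 ⇒ step 4: BCCABCBCBC ⇒ A·BC·BC·C·A·BC·A·BC·A·BC
    A ↦ C
    B ↦ A
    C ↦ BC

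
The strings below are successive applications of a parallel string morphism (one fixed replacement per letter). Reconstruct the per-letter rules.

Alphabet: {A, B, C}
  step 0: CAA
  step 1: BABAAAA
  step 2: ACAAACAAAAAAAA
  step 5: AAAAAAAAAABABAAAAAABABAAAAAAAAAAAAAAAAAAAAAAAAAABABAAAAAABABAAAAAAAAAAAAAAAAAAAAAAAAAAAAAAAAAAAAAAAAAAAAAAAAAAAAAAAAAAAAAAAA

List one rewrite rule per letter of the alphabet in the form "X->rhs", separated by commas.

  step 1 ⇒ step 2: BABAAAA ⇒ AC·AA·AC·AA·AA·AA·AA
    A ↦ AA
    B ↦ AC
  step 0 ⇒ step 1: CAA ⇒ BAB·AA·AA
    C ↦ BAB

A->AA, B->AC, C->BAB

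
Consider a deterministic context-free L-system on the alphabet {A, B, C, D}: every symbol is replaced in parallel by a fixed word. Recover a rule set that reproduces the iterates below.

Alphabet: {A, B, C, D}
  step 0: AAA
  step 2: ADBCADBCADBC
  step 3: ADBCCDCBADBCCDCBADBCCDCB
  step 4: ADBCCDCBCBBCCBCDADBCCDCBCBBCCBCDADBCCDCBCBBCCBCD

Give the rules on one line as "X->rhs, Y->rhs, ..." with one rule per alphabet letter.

A->AD, B->CD, C->CB, D->BC

  step 3 ⇒ step 4: ADBCCDCBADBCCDCBADBCCDCB ⇒ AD·BC·CD·CB·CB·BC·CB·CD·AD·BC·CD·CB·CB·BC·CB·CD·AD·BC·CD·CB·CB·BC·CB·CD
    A ↦ AD
    B ↦ CD
    C ↦ CB
    D ↦ BC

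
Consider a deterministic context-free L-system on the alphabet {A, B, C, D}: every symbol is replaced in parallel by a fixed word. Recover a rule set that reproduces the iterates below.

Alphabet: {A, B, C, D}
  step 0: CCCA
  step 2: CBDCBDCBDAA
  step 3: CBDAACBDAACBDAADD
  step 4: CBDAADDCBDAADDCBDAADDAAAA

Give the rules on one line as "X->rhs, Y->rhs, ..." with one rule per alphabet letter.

  step 3 ⇒ step 4: CBDAACBDAACBDAADD ⇒ CB·D·AA·D·D·CB·D·AA·D·D·CB·D·AA·D·D·AA·AA
    A ↦ D
    B ↦ D
    C ↦ CB
    D ↦ AA

A->D, B->D, C->CB, D->AA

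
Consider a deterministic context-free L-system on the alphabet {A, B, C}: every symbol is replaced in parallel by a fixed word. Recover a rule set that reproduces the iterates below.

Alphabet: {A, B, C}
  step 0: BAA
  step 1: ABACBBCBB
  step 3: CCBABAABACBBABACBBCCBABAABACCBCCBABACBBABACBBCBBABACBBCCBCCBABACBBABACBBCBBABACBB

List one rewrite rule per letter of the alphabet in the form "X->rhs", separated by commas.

  step 0 ⇒ step 1: BAA ⇒ ABA·CBB·CBB
    A ↦ CBB
    B ↦ ABA
    C ↦ CCB  (constrained at step 1)

A->CBB, B->ABA, C->CCB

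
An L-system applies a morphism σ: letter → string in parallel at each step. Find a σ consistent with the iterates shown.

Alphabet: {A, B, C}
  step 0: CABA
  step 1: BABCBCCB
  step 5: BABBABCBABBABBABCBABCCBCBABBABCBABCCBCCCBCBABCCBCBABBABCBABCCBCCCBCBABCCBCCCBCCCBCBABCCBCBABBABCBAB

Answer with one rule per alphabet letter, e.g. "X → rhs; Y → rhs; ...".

  step 0 ⇒ step 1: CABA ⇒ BAB·CB·C·CB
    A ↦ CB
    B ↦ C
    C ↦ BAB

A->CB, B->C, C->BAB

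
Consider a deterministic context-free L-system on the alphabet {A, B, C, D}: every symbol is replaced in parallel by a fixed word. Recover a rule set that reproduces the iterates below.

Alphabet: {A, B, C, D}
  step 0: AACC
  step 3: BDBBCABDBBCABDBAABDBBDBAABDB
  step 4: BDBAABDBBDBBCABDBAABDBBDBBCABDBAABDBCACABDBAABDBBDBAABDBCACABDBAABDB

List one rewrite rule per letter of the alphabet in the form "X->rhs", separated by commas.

A->CA, B->BDB, C->B, D->AA

  step 3 ⇒ step 4: BDBBCABDBBCABDBAABDBBDBAABDB ⇒ BDB·AA·BDB·BDB·B·CA·BDB·AA·BDB·BDB·B·CA·BDB·AA·BDB·CA·CA·BDB·AA·BDB·BDB·AA·BDB·CA·CA·BDB·AA·BDB
    A ↦ CA
    B ↦ BDB
    C ↦ B
    D ↦ AA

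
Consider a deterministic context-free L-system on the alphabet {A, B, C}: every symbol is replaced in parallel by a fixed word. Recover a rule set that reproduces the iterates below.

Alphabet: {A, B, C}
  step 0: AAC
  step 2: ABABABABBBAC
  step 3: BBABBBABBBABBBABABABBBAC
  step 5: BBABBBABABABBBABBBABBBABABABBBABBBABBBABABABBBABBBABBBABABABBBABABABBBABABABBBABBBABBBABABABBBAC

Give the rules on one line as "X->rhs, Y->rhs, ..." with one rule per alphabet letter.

  step 2 ⇒ step 3: ABABABABBBAC ⇒ BB·AB·BB·AB·BB·AB·BB·AB·AB·AB·BB·AC
    A ↦ BB
    B ↦ AB
    C ↦ AC

A->BB, B->AB, C->AC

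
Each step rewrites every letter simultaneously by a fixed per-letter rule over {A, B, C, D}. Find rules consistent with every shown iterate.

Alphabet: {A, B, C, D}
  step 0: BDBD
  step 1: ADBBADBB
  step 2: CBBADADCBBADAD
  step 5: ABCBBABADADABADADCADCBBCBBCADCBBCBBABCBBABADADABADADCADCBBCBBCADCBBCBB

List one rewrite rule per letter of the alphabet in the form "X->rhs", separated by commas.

  step 1 ⇒ step 2: ADBBADBB ⇒ C·BB·AD·AD·C·BB·AD·AD
    A ↦ C
    B ↦ AD
    D ↦ BB
    C ↦ AB  (constrained at step 2)

A->C, B->AD, C->AB, D->BB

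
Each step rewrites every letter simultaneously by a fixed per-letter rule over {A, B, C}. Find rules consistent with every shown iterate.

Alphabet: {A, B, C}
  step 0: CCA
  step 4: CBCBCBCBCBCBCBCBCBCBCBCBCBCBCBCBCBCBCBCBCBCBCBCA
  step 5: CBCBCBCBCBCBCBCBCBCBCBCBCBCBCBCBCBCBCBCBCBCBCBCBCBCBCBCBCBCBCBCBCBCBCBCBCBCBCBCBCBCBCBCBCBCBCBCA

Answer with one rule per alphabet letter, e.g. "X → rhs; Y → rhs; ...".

A->CA, B->CB, C->CB

  step 4 ⇒ step 5: CBCBCBCBCBCBCBCBCBCBCBCBCBCBCBCBCBCBCBCBCBCBCBCA ⇒ CB·CB·CB·CB·CB·CB·CB·CB·CB·CB·CB·CB·CB·CB·CB·CB·CB·CB·CB·CB·CB·CB·CB·CB·CB·CB·CB·CB·CB·CB·CB·CB·CB·CB·CB·CB·CB·CB·CB·CB·CB·CB·CB·CB·CB·CB·CB·CA
    A ↦ CA
    B ↦ CB
    C ↦ CB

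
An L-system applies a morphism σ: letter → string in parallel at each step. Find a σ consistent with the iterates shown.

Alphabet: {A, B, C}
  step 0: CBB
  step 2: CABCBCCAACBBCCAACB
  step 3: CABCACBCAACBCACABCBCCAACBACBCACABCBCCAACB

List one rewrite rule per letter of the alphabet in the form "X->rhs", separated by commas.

  step 2 ⇒ step 3: CABCBCCAACBBCCAACB ⇒ CA·BC·ACB·CA·ACB·CA·CA·BC·BC·CA·ACB·ACB·CA·CA·BC·BC·CA·ACB
    A ↦ BC
    B ↦ ACB
    C ↦ CA

A->BC, B->ACB, C->CA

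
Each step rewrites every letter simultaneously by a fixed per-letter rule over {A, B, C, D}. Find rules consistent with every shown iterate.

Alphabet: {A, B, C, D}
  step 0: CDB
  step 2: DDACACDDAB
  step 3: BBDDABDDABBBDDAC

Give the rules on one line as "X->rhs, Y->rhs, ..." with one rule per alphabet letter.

  step 2 ⇒ step 3: DDACACDDAB ⇒ B·B·DD·AB·DD·AB·B·B·DD·AC
    A ↦ DD
    B ↦ AC
    C ↦ AB
    D ↦ B

A->DD, B->AC, C->AB, D->B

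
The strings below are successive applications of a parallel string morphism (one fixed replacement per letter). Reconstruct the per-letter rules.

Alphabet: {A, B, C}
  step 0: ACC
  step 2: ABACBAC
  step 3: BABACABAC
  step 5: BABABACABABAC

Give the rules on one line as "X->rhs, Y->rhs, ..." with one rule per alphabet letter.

  step 2 ⇒ step 3: ABACBAC ⇒ B·A·B·AC·A·B·AC
    A ↦ B
    B ↦ A
    C ↦ AC

A->B, B->A, C->AC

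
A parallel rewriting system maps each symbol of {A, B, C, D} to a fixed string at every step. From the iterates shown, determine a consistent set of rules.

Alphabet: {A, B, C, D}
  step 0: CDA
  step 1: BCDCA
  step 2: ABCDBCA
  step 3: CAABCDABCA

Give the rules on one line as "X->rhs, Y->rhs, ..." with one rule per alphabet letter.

A->CA, B->A, C->B, D->CD

  step 2 ⇒ step 3: ABCDBCA ⇒ CA·A·B·CD·A·B·CA
    A ↦ CA
    B ↦ A
    C ↦ B
    D ↦ CD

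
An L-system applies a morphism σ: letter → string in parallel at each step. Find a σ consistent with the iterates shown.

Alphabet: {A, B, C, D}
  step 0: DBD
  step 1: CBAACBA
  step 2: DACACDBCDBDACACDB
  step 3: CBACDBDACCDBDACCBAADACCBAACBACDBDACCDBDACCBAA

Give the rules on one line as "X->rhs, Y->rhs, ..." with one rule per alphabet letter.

  step 2 ⇒ step 3: DACACDBCDBDACACDB ⇒ CBA·CDB·DAC·CDB·DAC·CBA·A·DAC·CBA·A·CBA·CDB·DAC·CDB·DAC·CBA·A
    A ↦ CDB
    B ↦ A
    C ↦ DAC
    D ↦ CBA

A->CDB, B->A, C->DAC, D->CBA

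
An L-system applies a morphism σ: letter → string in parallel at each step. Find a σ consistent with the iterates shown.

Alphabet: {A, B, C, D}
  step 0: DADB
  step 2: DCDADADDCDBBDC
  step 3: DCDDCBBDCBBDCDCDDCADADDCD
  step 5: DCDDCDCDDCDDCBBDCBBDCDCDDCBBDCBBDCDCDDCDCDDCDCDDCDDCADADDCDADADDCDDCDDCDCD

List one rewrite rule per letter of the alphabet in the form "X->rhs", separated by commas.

A->BB, B->AD, C->D, D->DC

  step 2 ⇒ step 3: DCDADADDCDBBDC ⇒ DC·D·DC·BB·DC·BB·DC·DC·D·DC·AD·AD·DC·D
    A ↦ BB
    B ↦ AD
    C ↦ D
    D ↦ DC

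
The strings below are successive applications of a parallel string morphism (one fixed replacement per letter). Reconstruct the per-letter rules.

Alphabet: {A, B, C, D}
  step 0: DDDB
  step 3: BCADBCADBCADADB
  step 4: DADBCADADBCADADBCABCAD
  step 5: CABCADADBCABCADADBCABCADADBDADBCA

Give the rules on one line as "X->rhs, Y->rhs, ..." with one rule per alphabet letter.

  step 4 ⇒ step 5: DADBCADADBCADADBCABCAD ⇒ CA·B·CA·D·AD·B·CA·B·CA·D·AD·B·CA·B·CA·D·AD·B·D·AD·B·CA
    A ↦ B
    B ↦ D
    C ↦ AD
    D ↦ CA

A->B, B->D, C->AD, D->CA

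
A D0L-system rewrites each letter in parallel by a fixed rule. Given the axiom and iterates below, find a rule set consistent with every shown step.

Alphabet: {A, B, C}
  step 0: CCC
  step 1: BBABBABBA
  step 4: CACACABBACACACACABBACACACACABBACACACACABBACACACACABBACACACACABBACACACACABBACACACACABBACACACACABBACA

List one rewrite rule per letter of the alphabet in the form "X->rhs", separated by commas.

  step 0 ⇒ step 1: CCC ⇒ BBA·BBA·BBA
    C ↦ BBA
    A ↦ CA  (constrained at step 1)
    B ↦ CA  (constrained at step 1)

A->CA, B->CA, C->BBA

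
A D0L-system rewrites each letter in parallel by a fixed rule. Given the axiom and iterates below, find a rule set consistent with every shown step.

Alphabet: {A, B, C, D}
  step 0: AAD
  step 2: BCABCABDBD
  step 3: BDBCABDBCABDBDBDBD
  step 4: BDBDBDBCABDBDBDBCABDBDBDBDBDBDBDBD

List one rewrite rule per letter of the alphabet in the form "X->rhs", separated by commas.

A->CA, B->BD, C->B, D->BD

  step 3 ⇒ step 4: BDBCABDBCABDBDBDBD ⇒ BD·BD·BD·B·CA·BD·BD·BD·B·CA·BD·BD·BD·BD·BD·BD·BD·BD
    A ↦ CA
    B ↦ BD
    C ↦ B
    D ↦ BD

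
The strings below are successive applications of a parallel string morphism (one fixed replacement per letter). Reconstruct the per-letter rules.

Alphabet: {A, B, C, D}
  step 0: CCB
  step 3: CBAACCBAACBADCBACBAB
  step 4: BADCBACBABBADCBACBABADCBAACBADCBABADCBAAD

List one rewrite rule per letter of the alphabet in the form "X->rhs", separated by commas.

  step 3 ⇒ step 4: CBAACCBAACBADCBACBAB ⇒ B·AD·CBA·CBA·B·B·AD·CBA·CBA·B·AD·CBA·AC·B·AD·CBA·B·AD·CBA·AD
    A ↦ CBA
    B ↦ AD
    C ↦ B
    D ↦ AC

A->CBA, B->AD, C->B, D->AC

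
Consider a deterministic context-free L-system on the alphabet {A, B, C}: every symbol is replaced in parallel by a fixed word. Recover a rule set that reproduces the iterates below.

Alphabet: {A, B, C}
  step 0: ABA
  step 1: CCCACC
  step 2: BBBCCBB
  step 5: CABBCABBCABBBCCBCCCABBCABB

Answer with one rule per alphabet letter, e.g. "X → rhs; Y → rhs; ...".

A->CC, B->CA, C->B

  step 1 ⇒ step 2: CCCACC ⇒ B·B·B·CC·B·B
    A ↦ CC
    C ↦ B
  step 0 ⇒ step 1: ABA ⇒ CC·CA·CC
    B ↦ CA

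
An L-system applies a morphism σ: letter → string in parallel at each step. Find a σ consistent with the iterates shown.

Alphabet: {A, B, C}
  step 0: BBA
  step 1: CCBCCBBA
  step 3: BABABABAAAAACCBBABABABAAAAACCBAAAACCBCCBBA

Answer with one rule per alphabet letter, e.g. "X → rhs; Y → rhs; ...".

A->BA, B->CCB, C->AA

  step 0 ⇒ step 1: BBA ⇒ CCB·CCB·BA
    A ↦ BA
    B ↦ CCB
    C ↦ AA  (constrained at step 1)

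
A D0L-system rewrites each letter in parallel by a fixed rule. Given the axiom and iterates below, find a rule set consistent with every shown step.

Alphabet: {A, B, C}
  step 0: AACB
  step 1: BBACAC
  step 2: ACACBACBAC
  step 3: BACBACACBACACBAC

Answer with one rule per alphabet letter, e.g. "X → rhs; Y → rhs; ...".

  step 2 ⇒ step 3: ACACBACBAC ⇒ B·AC·B·AC·AC·B·AC·AC·B·AC
    A ↦ B
    B ↦ AC
    C ↦ AC

A->B, B->AC, C->AC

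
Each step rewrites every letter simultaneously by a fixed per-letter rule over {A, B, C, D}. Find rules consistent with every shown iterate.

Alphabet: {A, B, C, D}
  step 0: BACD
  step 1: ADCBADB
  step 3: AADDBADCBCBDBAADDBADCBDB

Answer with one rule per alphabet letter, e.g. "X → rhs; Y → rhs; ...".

A->CB, B->AD, C->A, D->DB

  step 0 ⇒ step 1: BACD ⇒ AD·CB·A·DB
    A ↦ CB
    B ↦ AD
    C ↦ A
    D ↦ DB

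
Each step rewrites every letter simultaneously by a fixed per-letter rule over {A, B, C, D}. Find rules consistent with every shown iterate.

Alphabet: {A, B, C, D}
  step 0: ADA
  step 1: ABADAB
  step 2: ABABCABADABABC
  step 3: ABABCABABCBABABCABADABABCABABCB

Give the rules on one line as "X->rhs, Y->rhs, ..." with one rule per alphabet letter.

  step 2 ⇒ step 3: ABABCABADABABC ⇒ AB·ABC·AB·ABC·B·AB·ABC·AB·AD·AB·ABC·AB·ABC·B
    A ↦ AB
    B ↦ ABC
    C ↦ B
    D ↦ AD

A->AB, B->ABC, C->B, D->AD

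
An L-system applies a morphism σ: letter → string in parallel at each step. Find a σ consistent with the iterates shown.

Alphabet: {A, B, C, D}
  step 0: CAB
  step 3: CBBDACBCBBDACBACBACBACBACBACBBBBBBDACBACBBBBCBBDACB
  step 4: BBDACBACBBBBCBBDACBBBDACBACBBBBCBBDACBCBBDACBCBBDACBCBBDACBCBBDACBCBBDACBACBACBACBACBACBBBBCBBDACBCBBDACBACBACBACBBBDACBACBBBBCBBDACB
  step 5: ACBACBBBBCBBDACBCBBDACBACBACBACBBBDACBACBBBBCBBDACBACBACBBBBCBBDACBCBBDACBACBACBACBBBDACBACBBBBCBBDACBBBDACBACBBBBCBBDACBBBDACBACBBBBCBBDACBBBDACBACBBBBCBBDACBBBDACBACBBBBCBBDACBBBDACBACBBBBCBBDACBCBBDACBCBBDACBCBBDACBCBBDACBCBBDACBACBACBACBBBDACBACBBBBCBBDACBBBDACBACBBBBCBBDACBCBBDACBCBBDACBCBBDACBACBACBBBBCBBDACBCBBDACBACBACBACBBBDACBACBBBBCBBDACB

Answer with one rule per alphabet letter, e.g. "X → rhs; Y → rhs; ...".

A->C, B->ACB, C->BBD, D->BBB

  step 4 ⇒ step 5: BBDACBACBBBBCBBDACBBBDACBACBBBBCBBDACBCBBDACBCBBDACBCBBDACBCBBDACBCBBDACBACBACBACBACBACBBBBCBBDACBCBBDACBACBACBACBBBDACBACBBBBCBBDACB ⇒ ACB·ACB·BBB·C·BBD·ACB·C·BBD·ACB·ACB·ACB·ACB·BBD·ACB·ACB·BBB·C·BBD·ACB·ACB·ACB·BBB·C·BBD·ACB·C·BBD·ACB·ACB·ACB·ACB·BBD·ACB·ACB·BBB·C·BBD·ACB·BBD·ACB·ACB·BBB·C·BBD·ACB·BBD·ACB·ACB·BBB·C·BBD·ACB·BBD·ACB·ACB·BBB·C·BBD·ACB·BBD·ACB·ACB·BBB·C·BBD·ACB·BBD·ACB·ACB·BBB·C·BBD·ACB·C·BBD·ACB·C·BBD·ACB·C·BBD·ACB·C·BBD·ACB·C·BBD·ACB·ACB·ACB·ACB·BBD·ACB·ACB·BBB·C·BBD·ACB·BBD·ACB·ACB·BBB·C·BBD·ACB·C·BBD·ACB·C·BBD·ACB·C·BBD·ACB·ACB·ACB·BBB·C·BBD·ACB·C·BBD·ACB·ACB·ACB·ACB·BBD·ACB·ACB·BBB·C·BBD·ACB
    A ↦ C
    B ↦ ACB
    C ↦ BBD
    D ↦ BBB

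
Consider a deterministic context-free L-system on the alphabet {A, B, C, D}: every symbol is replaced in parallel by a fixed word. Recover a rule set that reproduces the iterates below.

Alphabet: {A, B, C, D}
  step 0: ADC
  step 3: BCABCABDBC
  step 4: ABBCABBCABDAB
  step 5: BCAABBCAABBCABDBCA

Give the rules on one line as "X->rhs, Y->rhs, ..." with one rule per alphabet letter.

A->BC, B->A, C->B, D->BD

  step 4 ⇒ step 5: ABBCABBCABDAB ⇒ BC·A·A·B·BC·A·A·B·BC·A·BD·BC·A
    A ↦ BC
    B ↦ A
    C ↦ B
    D ↦ BD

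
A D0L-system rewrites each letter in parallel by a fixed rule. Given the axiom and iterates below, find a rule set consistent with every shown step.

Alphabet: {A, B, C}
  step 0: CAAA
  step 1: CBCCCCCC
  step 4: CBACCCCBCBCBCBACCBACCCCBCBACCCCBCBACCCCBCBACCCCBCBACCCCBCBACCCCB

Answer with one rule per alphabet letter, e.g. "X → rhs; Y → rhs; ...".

A->CC, B->AC, C->CB

  step 0 ⇒ step 1: CAAA ⇒ CB·CC·CC·CC
    A ↦ CC
    C ↦ CB
    B ↦ AC  (constrained at step 1)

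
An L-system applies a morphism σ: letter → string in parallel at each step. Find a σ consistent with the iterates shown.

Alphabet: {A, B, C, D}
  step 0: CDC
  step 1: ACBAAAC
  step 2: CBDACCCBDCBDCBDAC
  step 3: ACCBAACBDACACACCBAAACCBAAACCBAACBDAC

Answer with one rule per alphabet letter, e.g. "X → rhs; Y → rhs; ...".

A->CBD, B->C, C->AC, D->BAA

  step 2 ⇒ step 3: CBDACCCBDCBDCBDAC ⇒ AC·C·BAA·CBD·AC·AC·AC·C·BAA·AC·C·BAA·AC·C·BAA·CBD·AC
    A ↦ CBD
    B ↦ C
    C ↦ AC
    D ↦ BAA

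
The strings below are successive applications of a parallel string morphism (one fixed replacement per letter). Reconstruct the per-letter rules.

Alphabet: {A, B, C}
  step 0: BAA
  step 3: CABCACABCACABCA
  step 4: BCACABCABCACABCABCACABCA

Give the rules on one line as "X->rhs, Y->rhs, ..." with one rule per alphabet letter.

A->CA, B->CA, C->B

  step 3 ⇒ step 4: CABCACABCACABCA ⇒ B·CA·CA·B·CA·B·CA·CA·B·CA·B·CA·CA·B·CA
    A ↦ CA
    B ↦ CA
    C ↦ B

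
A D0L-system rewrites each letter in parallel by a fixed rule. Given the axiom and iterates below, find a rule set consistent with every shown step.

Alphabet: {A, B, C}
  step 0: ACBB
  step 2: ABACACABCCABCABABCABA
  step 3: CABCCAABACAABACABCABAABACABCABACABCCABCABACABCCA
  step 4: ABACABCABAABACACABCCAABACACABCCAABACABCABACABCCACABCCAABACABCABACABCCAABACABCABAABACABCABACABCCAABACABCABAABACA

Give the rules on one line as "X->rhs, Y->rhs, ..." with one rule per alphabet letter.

  step 3 ⇒ step 4: CABCCAABACAABACABCABAABACABCABACABCCABCABACABCCA ⇒ ABA·CA·BC·ABA·ABA·CA·CA·BC·CA·ABA·CA·CA·BC·CA·ABA·CA·BC·ABA·CA·BC·CA·CA·BC·CA·ABA·CA·BC·ABA·CA·BC·CA·ABA·CA·BC·ABA·ABA·CA·BC·ABA·CA·BC·CA·ABA·CA·BC·ABA·ABA·CA
    A ↦ CA
    B ↦ BC
    C ↦ ABA

A->CA, B->BC, C->ABA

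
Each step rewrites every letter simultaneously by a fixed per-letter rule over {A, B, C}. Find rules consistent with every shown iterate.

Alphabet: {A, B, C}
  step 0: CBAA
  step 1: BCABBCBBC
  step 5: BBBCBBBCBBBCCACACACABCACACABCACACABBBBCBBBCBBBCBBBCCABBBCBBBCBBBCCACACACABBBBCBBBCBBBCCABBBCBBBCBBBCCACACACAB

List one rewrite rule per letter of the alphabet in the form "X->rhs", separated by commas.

A->BBC, B->CA, C->B

  step 0 ⇒ step 1: CBAA ⇒ B·CA·BBC·BBC
    A ↦ BBC
    B ↦ CA
    C ↦ B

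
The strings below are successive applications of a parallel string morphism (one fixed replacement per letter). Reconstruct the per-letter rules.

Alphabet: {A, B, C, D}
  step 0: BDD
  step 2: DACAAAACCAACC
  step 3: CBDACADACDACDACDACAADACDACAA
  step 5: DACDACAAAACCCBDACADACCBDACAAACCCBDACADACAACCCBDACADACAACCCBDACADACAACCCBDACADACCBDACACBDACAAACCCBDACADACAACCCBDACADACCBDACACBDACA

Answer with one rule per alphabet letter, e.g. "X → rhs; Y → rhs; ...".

  step 2 ⇒ step 3: DACAAAACCAACC ⇒ CB·DAC·A·DAC·DAC·DAC·DAC·A·A·DAC·DAC·A·A
    A ↦ DAC
    C ↦ A
    D ↦ CB
    B ↦ ACC  (constrained at step 0)

A->DAC, B->ACC, C->A, D->CB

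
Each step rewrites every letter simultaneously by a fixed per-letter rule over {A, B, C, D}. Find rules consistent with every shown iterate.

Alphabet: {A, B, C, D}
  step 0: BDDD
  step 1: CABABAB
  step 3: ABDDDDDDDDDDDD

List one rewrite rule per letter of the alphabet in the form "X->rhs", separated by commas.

  step 0 ⇒ step 1: BDDD ⇒ C·AB·AB·AB
    B ↦ C
    D ↦ AB
    A ↦ CCC  (constrained at step 1)
    C ↦ D  (constrained at step 1)

A->CCC, B->C, C->D, D->AB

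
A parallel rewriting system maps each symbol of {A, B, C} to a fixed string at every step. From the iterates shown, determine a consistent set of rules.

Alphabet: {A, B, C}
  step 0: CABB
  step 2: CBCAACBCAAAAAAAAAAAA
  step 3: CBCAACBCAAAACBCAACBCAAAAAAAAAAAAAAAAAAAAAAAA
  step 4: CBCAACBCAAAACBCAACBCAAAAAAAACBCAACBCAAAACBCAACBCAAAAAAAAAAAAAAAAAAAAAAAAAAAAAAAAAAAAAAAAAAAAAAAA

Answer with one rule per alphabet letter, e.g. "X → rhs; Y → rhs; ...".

A->AA, B->AA, C->CBC

  step 3 ⇒ step 4: CBCAACBCAAAACBCAACBCAAAAAAAAAAAAAAAAAAAAAAAA ⇒ CBC·AA·CBC·AA·AA·CBC·AA·CBC·AA·AA·AA·AA·CBC·AA·CBC·AA·AA·CBC·AA·CBC·AA·AA·AA·AA·AA·AA·AA·AA·AA·AA·AA·AA·AA·AA·AA·AA·AA·AA·AA·AA·AA·AA·AA·AA
    A ↦ AA
    B ↦ AA
    C ↦ CBC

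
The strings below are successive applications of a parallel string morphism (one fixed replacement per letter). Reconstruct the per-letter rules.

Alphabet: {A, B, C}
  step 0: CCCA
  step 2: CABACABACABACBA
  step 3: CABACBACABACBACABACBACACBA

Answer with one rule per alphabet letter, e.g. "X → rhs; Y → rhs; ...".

A->BA, B->C, C->CA

  step 2 ⇒ step 3: CABACABACABACBA ⇒ CA·BA·C·BA·CA·BA·C·BA·CA·BA·C·BA·CA·C·BA
    A ↦ BA
    B ↦ C
    C ↦ CA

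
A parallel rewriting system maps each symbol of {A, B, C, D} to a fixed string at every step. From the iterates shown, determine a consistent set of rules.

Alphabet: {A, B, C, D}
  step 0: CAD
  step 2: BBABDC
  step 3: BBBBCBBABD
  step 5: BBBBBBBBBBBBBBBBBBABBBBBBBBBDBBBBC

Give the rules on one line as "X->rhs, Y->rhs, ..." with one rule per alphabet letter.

  step 2 ⇒ step 3: BBABDC ⇒ BB·BB·C·BB·A·BD
    A ↦ C
    B ↦ BB
    C ↦ BD
    D ↦ A

A->C, B->BB, C->BD, D->A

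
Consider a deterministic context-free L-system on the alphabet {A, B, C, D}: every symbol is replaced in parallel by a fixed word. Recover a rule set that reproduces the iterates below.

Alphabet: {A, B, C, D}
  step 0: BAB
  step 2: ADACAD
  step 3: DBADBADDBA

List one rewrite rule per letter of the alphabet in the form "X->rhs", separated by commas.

  step 2 ⇒ step 3: ADACAD ⇒ DB·A·DB·AD·DB·A
    A ↦ DB
    C ↦ AD
    D ↦ A
    B ↦ C  (constrained at step 0)

A->DB, B->C, C->AD, D->A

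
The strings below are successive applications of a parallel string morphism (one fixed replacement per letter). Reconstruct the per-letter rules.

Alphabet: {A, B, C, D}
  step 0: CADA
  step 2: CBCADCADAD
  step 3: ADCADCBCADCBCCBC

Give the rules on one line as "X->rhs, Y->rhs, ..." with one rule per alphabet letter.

A->C, B->C, C->AD, D->BC

  step 2 ⇒ step 3: CBCADCADAD ⇒ AD·C·AD·C·BC·AD·C·BC·C·BC
    A ↦ C
    B ↦ C
    C ↦ AD
    D ↦ BC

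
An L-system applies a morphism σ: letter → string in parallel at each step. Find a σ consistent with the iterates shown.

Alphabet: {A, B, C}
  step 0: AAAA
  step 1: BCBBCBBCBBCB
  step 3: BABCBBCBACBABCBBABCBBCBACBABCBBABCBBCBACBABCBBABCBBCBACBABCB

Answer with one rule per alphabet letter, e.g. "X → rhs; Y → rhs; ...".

A->BCB, B->BA, C->AC

  step 0 ⇒ step 1: AAAA ⇒ BCB·BCB·BCB·BCB
    A ↦ BCB
    B ↦ BA  (constrained at step 1)
    C ↦ AC  (constrained at step 1)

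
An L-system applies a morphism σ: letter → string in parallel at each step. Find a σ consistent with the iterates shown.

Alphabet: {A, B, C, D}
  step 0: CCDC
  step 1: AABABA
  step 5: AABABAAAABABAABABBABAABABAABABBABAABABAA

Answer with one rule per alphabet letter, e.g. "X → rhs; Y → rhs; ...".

  step 0 ⇒ step 1: CCDC ⇒ A·A·BAB·A
    C ↦ A
    D ↦ BAB
    A ↦ D  (constrained at step 1)
    B ↦ CC  (constrained at step 1)

A->D, B->CC, C->A, D->BAB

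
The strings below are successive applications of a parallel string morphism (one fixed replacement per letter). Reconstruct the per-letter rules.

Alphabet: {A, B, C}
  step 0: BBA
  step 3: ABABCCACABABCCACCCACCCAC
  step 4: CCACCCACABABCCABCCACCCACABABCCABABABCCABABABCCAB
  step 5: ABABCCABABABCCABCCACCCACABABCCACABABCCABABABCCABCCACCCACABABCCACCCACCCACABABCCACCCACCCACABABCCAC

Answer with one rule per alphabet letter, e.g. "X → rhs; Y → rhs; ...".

A->CC, B->AC, C->AB

  step 4 ⇒ step 5: CCACCCACABABCCABCCACCCACABABCCABABABCCABABABCCAB ⇒ AB·AB·CC·AB·AB·AB·CC·AB·CC·AC·CC·AC·AB·AB·CC·AC·AB·AB·CC·AB·AB·AB·CC·AB·CC·AC·CC·AC·AB·AB·CC·AC·CC·AC·CC·AC·AB·AB·CC·AC·CC·AC·CC·AC·AB·AB·CC·AC
    A ↦ CC
    B ↦ AC
    C ↦ AB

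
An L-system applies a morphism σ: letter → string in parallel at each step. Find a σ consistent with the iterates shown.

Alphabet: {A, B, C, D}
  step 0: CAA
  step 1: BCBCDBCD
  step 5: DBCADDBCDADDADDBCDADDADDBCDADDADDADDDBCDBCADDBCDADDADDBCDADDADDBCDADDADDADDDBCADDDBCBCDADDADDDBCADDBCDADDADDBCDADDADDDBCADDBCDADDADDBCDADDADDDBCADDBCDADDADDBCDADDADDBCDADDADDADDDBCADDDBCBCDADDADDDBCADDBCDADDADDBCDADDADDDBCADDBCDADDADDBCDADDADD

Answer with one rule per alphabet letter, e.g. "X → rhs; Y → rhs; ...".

A->BCD, B->D, C->BC, D->ADD

  step 0 ⇒ step 1: CAA ⇒ BC·BCD·BCD
    A ↦ BCD
    C ↦ BC
    B ↦ D  (constrained at step 1)
    D ↦ ADD  (constrained at step 1)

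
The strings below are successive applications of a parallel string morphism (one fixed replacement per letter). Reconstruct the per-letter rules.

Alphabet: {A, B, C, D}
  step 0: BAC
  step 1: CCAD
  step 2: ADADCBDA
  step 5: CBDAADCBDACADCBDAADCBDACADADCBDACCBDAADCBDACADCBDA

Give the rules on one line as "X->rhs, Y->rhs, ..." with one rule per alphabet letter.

A->C, B->C, C->AD, D->BDA

  step 1 ⇒ step 2: CCAD ⇒ AD·AD·C·BDA
    A ↦ C
    C ↦ AD
    D ↦ BDA
  step 0 ⇒ step 1: BAC ⇒ C·C·AD
    B ↦ C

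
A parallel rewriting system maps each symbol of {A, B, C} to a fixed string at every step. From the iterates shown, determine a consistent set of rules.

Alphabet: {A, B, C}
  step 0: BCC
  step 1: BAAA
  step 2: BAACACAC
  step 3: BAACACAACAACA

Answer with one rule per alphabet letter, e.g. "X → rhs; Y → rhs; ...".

A->AC, B->BA, C->A

  step 2 ⇒ step 3: BAACACAC ⇒ BA·AC·AC·A·AC·A·AC·A
    A ↦ AC
    B ↦ BA
    C ↦ A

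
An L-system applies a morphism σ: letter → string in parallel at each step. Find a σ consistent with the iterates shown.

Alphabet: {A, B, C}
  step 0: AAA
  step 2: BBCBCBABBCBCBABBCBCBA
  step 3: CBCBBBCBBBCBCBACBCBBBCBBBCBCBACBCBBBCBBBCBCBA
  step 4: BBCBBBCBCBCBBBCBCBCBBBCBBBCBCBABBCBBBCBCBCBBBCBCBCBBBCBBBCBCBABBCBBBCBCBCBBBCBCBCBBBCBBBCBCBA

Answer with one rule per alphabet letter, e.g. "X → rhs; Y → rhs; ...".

  step 3 ⇒ step 4: CBCBBBCBBBCBCBACBCBBBCBBBCBCBACBCBBBCBBBCBCBA ⇒ BB·CB·BB·CB·CB·CB·BB·CB·CB·CB·BB·CB·BB·CB·CBA·BB·CB·BB·CB·CB·CB·BB·CB·CB·CB·BB·CB·BB·CB·CBA·BB·CB·BB·CB·CB·CB·BB·CB·CB·CB·BB·CB·BB·CB·CBA
    A ↦ CBA
    B ↦ CB
    C ↦ BB

A->CBA, B->CB, C->BB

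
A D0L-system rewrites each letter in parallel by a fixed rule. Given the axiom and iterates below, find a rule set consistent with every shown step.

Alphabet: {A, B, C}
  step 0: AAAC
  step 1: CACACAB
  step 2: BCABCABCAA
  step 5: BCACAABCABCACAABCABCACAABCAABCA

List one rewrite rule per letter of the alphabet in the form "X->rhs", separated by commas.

A->CA, B->A, C->B

  step 1 ⇒ step 2: CACACAB ⇒ B·CA·B·CA·B·CA·A
    A ↦ CA
    B ↦ A
    C ↦ B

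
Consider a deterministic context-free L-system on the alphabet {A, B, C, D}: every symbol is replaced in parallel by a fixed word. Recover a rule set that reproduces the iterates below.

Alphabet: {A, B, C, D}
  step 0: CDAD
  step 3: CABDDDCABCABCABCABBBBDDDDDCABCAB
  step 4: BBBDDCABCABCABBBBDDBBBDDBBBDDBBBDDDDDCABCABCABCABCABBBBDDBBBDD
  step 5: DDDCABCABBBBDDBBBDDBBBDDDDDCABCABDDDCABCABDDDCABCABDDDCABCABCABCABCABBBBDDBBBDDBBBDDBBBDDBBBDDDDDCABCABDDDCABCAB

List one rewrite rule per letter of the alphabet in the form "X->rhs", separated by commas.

  step 4 ⇒ step 5: BBBDDCABCABCABBBBDDBBBDDBBBDDBBBDDDDDCABCABCABCABCABBBBDDBBBDD ⇒ D·D·D·CAB·CAB·B·BBD·D·B·BBD·D·B·BBD·D·D·D·D·CAB·CAB·D·D·D·CAB·CAB·D·D·D·CAB·CAB·D·D·D·CAB·CAB·CAB·CAB·CAB·B·BBD·D·B·BBD·D·B·BBD·D·B·BBD·D·B·BBD·D·D·D·D·CAB·CAB·D·D·D·CAB·CAB
    A ↦ BBD
    B ↦ D
    C ↦ B
    D ↦ CAB

A->BBD, B->D, C->B, D->CAB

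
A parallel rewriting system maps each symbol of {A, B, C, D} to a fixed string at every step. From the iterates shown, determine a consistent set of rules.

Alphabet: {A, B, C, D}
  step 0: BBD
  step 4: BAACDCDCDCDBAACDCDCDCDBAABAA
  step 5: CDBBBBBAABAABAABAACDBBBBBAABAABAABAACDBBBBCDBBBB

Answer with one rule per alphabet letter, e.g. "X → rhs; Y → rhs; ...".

A->BB, B->CD, C->BA, D->A

  step 4 ⇒ step 5: BAACDCDCDCDBAACDCDCDCDBAABAA ⇒ CD·BB·BB·BA·A·BA·A·BA·A·BA·A·CD·BB·BB·BA·A·BA·A·BA·A·BA·A·CD·BB·BB·CD·BB·BB
    A ↦ BB
    B ↦ CD
    C ↦ BA
    D ↦ A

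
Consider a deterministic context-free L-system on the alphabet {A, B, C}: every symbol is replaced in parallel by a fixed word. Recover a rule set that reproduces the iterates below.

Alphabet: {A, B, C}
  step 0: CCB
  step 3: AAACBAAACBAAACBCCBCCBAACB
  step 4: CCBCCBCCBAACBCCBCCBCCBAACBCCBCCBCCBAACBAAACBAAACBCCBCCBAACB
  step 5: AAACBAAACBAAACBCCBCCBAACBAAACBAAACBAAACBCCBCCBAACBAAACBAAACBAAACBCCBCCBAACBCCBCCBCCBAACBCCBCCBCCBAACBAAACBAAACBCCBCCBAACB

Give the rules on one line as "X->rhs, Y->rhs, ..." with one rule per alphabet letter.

A->CCB, B->ACB, C->A

  step 4 ⇒ step 5: CCBCCBCCBAACBCCBCCBCCBAACBCCBCCBCCBAACBAAACBAAACBCCBCCBAACB ⇒ A·A·ACB·A·A·ACB·A·A·ACB·CCB·CCB·A·ACB·A·A·ACB·A·A·ACB·A·A·ACB·CCB·CCB·A·ACB·A·A·ACB·A·A·ACB·A·A·ACB·CCB·CCB·A·ACB·CCB·CCB·CCB·A·ACB·CCB·CCB·CCB·A·ACB·A·A·ACB·A·A·ACB·CCB·CCB·A·ACB
    A ↦ CCB
    B ↦ ACB
    C ↦ A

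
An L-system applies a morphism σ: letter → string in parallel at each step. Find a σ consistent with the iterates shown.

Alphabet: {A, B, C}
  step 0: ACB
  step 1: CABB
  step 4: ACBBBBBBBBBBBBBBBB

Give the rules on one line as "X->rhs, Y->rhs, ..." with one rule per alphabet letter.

  step 0 ⇒ step 1: ACB ⇒ C·A·BB
    A ↦ C
    B ↦ BB
    C ↦ A

A->C, B->BB, C->A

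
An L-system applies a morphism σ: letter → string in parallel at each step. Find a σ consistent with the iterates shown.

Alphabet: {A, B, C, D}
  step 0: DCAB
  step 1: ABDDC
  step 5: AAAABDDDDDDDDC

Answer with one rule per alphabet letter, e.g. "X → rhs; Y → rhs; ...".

A->DD, B->C, C->B, D->A

  step 0 ⇒ step 1: DCAB ⇒ A·B·DD·C
    A ↦ DD
    B ↦ C
    C ↦ B
    D ↦ A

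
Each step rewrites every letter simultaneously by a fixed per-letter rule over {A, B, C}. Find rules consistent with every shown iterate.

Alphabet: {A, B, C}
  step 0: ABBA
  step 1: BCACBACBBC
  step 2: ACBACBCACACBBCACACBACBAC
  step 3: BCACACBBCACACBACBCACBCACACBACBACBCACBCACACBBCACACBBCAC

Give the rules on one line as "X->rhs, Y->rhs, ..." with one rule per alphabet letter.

  step 2 ⇒ step 3: ACBACBCACACBBCACACBACBAC ⇒ BC·AC·ACB·BC·AC·ACB·AC·BC·AC·BC·AC·ACB·ACB·AC·BC·AC·BC·AC·ACB·BC·AC·ACB·BC·AC
    A ↦ BC
    B ↦ ACB
    C ↦ AC

A->BC, B->ACB, C->AC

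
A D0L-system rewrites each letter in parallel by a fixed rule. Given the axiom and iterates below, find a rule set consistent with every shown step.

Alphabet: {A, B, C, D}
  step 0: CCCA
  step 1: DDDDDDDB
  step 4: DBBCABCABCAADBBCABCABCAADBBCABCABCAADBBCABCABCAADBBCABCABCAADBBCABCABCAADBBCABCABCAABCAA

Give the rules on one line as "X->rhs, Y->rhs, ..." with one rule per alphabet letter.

  step 0 ⇒ step 1: CCCA ⇒ DD·DD·DD·DB
    A ↦ DB
    C ↦ DD
    B ↦ A  (constrained at step 1)
    D ↦ BCA  (constrained at step 1)

A->DB, B->A, C->DD, D->BCA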